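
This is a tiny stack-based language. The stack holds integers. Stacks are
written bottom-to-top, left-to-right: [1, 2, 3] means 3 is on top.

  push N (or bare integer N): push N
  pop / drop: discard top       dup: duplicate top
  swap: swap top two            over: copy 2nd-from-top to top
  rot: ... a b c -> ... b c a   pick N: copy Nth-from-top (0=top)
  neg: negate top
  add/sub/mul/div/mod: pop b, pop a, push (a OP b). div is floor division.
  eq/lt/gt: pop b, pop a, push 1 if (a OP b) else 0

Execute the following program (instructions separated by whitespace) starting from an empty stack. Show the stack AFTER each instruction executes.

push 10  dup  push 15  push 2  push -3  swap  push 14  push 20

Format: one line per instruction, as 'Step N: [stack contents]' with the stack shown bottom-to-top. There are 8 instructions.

Step 1: [10]
Step 2: [10, 10]
Step 3: [10, 10, 15]
Step 4: [10, 10, 15, 2]
Step 5: [10, 10, 15, 2, -3]
Step 6: [10, 10, 15, -3, 2]
Step 7: [10, 10, 15, -3, 2, 14]
Step 8: [10, 10, 15, -3, 2, 14, 20]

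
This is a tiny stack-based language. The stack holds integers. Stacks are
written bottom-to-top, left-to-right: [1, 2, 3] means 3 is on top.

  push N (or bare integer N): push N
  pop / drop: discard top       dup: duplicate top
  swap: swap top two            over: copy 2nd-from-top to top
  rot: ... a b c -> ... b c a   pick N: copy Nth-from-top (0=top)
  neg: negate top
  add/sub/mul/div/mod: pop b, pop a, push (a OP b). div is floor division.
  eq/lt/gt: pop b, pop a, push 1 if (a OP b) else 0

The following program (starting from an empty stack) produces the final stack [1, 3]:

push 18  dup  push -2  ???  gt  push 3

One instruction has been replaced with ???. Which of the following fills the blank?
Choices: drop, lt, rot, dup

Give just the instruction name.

Answer: lt

Derivation:
Stack before ???: [18, 18, -2]
Stack after ???:  [18, 0]
Checking each choice:
  drop: produces [0, 3]
  lt: MATCH
  rot: produces [18, 0, 3]
  dup: produces [18, 18, 0, 3]


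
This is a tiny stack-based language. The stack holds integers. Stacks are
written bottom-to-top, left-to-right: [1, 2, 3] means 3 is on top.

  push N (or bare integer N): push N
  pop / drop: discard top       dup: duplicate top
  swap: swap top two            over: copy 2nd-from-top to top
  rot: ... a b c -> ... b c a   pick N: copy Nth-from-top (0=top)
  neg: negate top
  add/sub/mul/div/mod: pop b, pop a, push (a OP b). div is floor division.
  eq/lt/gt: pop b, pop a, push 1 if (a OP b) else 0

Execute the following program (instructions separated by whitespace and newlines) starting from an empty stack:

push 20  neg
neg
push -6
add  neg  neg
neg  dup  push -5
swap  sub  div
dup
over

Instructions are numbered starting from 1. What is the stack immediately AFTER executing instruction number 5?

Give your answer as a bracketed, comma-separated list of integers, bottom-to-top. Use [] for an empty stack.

Step 1 ('push 20'): [20]
Step 2 ('neg'): [-20]
Step 3 ('neg'): [20]
Step 4 ('push -6'): [20, -6]
Step 5 ('add'): [14]

Answer: [14]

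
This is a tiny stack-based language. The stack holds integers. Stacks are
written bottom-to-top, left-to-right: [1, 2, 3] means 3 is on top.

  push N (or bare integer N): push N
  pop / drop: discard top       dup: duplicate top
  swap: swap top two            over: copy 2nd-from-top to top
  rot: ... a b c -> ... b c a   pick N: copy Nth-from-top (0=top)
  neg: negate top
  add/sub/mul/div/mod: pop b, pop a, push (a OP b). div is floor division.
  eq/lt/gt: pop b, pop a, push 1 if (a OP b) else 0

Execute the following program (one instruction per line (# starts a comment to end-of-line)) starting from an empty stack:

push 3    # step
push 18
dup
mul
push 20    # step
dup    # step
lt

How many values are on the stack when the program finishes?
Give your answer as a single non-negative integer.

After 'push 3': stack = [3] (depth 1)
After 'push 18': stack = [3, 18] (depth 2)
After 'dup': stack = [3, 18, 18] (depth 3)
After 'mul': stack = [3, 324] (depth 2)
After 'push 20': stack = [3, 324, 20] (depth 3)
After 'dup': stack = [3, 324, 20, 20] (depth 4)
After 'lt': stack = [3, 324, 0] (depth 3)

Answer: 3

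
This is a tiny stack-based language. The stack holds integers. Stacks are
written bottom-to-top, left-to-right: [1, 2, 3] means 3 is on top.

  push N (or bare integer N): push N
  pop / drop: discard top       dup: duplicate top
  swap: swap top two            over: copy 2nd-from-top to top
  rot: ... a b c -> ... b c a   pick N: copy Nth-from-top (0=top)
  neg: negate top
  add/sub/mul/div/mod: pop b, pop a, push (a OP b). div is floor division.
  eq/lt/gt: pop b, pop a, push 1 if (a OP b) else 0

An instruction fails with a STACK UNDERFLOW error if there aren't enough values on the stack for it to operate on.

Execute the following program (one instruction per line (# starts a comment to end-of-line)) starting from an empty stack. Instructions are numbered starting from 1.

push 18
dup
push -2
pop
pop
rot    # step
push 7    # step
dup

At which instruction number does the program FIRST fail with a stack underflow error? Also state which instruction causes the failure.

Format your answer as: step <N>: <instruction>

Step 1 ('push 18'): stack = [18], depth = 1
Step 2 ('dup'): stack = [18, 18], depth = 2
Step 3 ('push -2'): stack = [18, 18, -2], depth = 3
Step 4 ('pop'): stack = [18, 18], depth = 2
Step 5 ('pop'): stack = [18], depth = 1
Step 6 ('rot'): needs 3 value(s) but depth is 1 — STACK UNDERFLOW

Answer: step 6: rot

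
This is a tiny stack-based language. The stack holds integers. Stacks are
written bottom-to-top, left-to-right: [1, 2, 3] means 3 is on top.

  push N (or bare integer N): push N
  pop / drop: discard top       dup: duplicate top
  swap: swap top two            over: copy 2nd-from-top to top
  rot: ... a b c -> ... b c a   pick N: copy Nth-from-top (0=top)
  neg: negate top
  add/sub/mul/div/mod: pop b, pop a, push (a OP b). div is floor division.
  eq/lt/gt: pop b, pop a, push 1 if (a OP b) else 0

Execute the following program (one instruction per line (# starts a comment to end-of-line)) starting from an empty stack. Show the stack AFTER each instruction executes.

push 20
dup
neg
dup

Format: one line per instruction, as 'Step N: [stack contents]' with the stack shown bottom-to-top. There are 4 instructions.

Step 1: [20]
Step 2: [20, 20]
Step 3: [20, -20]
Step 4: [20, -20, -20]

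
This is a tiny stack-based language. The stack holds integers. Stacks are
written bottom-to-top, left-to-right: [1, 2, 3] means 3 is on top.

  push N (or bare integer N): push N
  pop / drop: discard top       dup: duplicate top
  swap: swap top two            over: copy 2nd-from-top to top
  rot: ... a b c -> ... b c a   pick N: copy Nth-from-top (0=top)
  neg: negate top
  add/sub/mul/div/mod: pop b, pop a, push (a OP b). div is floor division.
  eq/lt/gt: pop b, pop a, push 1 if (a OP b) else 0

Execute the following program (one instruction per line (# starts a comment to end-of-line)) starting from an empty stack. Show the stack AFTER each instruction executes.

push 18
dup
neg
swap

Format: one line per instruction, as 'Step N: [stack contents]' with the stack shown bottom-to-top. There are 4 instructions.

Step 1: [18]
Step 2: [18, 18]
Step 3: [18, -18]
Step 4: [-18, 18]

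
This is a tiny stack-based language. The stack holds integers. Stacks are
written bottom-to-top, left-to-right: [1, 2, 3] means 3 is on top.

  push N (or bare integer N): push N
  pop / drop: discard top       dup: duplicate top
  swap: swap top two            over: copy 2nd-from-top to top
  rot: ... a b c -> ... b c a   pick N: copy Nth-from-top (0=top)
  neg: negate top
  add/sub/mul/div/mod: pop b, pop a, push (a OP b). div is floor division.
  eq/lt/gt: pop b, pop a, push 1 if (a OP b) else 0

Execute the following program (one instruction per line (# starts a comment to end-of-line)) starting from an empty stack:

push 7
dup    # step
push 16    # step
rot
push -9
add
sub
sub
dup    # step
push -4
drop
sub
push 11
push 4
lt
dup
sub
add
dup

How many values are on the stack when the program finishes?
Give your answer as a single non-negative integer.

After 'push 7': stack = [7] (depth 1)
After 'dup': stack = [7, 7] (depth 2)
After 'push 16': stack = [7, 7, 16] (depth 3)
After 'rot': stack = [7, 16, 7] (depth 3)
After 'push -9': stack = [7, 16, 7, -9] (depth 4)
After 'add': stack = [7, 16, -2] (depth 3)
After 'sub': stack = [7, 18] (depth 2)
After 'sub': stack = [-11] (depth 1)
After 'dup': stack = [-11, -11] (depth 2)
After 'push -4': stack = [-11, -11, -4] (depth 3)
After 'drop': stack = [-11, -11] (depth 2)
After 'sub': stack = [0] (depth 1)
After 'push 11': stack = [0, 11] (depth 2)
After 'push 4': stack = [0, 11, 4] (depth 3)
After 'lt': stack = [0, 0] (depth 2)
After 'dup': stack = [0, 0, 0] (depth 3)
After 'sub': stack = [0, 0] (depth 2)
After 'add': stack = [0] (depth 1)
After 'dup': stack = [0, 0] (depth 2)

Answer: 2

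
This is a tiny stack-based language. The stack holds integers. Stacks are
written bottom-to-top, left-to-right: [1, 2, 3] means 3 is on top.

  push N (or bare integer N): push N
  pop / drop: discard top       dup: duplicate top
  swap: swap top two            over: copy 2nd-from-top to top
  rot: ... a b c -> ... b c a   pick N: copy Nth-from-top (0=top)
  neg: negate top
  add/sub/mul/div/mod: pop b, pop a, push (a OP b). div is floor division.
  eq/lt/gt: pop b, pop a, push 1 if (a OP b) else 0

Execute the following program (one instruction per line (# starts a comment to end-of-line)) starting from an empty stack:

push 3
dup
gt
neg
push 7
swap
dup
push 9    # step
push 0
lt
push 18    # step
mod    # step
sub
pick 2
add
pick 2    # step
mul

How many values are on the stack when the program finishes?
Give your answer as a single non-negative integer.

After 'push 3': stack = [3] (depth 1)
After 'dup': stack = [3, 3] (depth 2)
After 'gt': stack = [0] (depth 1)
After 'neg': stack = [0] (depth 1)
After 'push 7': stack = [0, 7] (depth 2)
After 'swap': stack = [7, 0] (depth 2)
After 'dup': stack = [7, 0, 0] (depth 3)
After 'push 9': stack = [7, 0, 0, 9] (depth 4)
After 'push 0': stack = [7, 0, 0, 9, 0] (depth 5)
After 'lt': stack = [7, 0, 0, 0] (depth 4)
After 'push 18': stack = [7, 0, 0, 0, 18] (depth 5)
After 'mod': stack = [7, 0, 0, 0] (depth 4)
After 'sub': stack = [7, 0, 0] (depth 3)
After 'pick 2': stack = [7, 0, 0, 7] (depth 4)
After 'add': stack = [7, 0, 7] (depth 3)
After 'pick 2': stack = [7, 0, 7, 7] (depth 4)
After 'mul': stack = [7, 0, 49] (depth 3)

Answer: 3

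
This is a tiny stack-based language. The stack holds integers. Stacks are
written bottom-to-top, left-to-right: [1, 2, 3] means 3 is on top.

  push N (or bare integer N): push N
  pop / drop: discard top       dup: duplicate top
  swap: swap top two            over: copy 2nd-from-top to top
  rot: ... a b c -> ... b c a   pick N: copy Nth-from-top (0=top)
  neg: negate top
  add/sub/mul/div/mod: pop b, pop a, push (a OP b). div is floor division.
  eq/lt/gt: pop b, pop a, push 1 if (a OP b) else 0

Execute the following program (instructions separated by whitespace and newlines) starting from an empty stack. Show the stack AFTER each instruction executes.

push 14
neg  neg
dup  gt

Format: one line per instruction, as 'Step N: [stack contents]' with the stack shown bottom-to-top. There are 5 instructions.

Step 1: [14]
Step 2: [-14]
Step 3: [14]
Step 4: [14, 14]
Step 5: [0]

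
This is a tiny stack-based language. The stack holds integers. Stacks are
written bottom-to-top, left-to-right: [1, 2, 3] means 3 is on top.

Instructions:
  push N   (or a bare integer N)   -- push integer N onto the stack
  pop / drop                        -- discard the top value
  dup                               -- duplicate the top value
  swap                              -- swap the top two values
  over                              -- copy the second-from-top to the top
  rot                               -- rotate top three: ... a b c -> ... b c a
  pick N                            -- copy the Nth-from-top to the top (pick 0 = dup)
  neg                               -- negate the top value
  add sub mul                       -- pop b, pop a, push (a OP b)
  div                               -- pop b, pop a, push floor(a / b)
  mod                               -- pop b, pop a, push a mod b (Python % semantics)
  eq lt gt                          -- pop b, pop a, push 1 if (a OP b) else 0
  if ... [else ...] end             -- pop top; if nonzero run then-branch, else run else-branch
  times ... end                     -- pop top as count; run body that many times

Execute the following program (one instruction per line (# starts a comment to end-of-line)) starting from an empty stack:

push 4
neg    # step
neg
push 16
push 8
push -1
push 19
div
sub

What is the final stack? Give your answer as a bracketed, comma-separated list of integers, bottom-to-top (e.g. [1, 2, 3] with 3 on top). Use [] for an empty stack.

Answer: [4, 16, 9]

Derivation:
After 'push 4': [4]
After 'neg': [-4]
After 'neg': [4]
After 'push 16': [4, 16]
After 'push 8': [4, 16, 8]
After 'push -1': [4, 16, 8, -1]
After 'push 19': [4, 16, 8, -1, 19]
After 'div': [4, 16, 8, -1]
After 'sub': [4, 16, 9]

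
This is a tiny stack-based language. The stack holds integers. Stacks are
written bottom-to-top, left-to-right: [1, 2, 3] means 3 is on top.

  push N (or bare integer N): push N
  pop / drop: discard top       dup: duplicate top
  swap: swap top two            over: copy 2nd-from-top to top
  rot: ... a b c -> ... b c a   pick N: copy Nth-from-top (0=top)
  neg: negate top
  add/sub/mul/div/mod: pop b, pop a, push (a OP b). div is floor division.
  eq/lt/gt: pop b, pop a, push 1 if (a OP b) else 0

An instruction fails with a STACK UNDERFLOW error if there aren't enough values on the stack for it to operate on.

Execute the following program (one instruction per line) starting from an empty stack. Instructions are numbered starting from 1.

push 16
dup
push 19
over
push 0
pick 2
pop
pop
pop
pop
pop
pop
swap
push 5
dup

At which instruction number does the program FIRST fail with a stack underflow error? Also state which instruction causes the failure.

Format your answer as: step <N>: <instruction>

Step 1 ('push 16'): stack = [16], depth = 1
Step 2 ('dup'): stack = [16, 16], depth = 2
Step 3 ('push 19'): stack = [16, 16, 19], depth = 3
Step 4 ('over'): stack = [16, 16, 19, 16], depth = 4
Step 5 ('push 0'): stack = [16, 16, 19, 16, 0], depth = 5
Step 6 ('pick 2'): stack = [16, 16, 19, 16, 0, 19], depth = 6
Step 7 ('pop'): stack = [16, 16, 19, 16, 0], depth = 5
Step 8 ('pop'): stack = [16, 16, 19, 16], depth = 4
Step 9 ('pop'): stack = [16, 16, 19], depth = 3
Step 10 ('pop'): stack = [16, 16], depth = 2
Step 11 ('pop'): stack = [16], depth = 1
Step 12 ('pop'): stack = [], depth = 0
Step 13 ('swap'): needs 2 value(s) but depth is 0 — STACK UNDERFLOW

Answer: step 13: swap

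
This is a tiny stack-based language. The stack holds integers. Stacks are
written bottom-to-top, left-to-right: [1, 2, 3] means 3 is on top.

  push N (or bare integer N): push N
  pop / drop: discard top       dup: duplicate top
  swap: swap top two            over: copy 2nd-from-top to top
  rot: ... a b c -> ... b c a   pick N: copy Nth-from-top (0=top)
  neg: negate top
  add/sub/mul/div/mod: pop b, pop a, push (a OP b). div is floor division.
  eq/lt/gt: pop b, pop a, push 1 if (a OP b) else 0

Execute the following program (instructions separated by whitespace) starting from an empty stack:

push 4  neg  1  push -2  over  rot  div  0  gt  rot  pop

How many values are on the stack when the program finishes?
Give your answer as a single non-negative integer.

Answer: 2

Derivation:
After 'push 4': stack = [4] (depth 1)
After 'neg': stack = [-4] (depth 1)
After 'push 1': stack = [-4, 1] (depth 2)
After 'push -2': stack = [-4, 1, -2] (depth 3)
After 'over': stack = [-4, 1, -2, 1] (depth 4)
After 'rot': stack = [-4, -2, 1, 1] (depth 4)
After 'div': stack = [-4, -2, 1] (depth 3)
After 'push 0': stack = [-4, -2, 1, 0] (depth 4)
After 'gt': stack = [-4, -2, 1] (depth 3)
After 'rot': stack = [-2, 1, -4] (depth 3)
After 'pop': stack = [-2, 1] (depth 2)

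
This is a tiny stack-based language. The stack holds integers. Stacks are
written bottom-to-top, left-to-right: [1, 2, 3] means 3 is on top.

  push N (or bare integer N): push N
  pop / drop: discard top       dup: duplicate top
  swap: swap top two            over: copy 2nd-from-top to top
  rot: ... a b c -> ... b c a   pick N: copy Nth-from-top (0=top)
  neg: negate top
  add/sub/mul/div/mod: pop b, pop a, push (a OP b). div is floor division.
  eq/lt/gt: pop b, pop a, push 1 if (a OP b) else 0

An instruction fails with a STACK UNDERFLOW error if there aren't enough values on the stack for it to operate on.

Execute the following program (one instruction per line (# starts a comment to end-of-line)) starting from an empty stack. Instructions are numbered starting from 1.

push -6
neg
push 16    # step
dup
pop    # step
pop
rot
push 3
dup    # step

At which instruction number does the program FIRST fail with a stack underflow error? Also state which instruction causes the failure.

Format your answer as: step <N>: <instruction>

Step 1 ('push -6'): stack = [-6], depth = 1
Step 2 ('neg'): stack = [6], depth = 1
Step 3 ('push 16'): stack = [6, 16], depth = 2
Step 4 ('dup'): stack = [6, 16, 16], depth = 3
Step 5 ('pop'): stack = [6, 16], depth = 2
Step 6 ('pop'): stack = [6], depth = 1
Step 7 ('rot'): needs 3 value(s) but depth is 1 — STACK UNDERFLOW

Answer: step 7: rot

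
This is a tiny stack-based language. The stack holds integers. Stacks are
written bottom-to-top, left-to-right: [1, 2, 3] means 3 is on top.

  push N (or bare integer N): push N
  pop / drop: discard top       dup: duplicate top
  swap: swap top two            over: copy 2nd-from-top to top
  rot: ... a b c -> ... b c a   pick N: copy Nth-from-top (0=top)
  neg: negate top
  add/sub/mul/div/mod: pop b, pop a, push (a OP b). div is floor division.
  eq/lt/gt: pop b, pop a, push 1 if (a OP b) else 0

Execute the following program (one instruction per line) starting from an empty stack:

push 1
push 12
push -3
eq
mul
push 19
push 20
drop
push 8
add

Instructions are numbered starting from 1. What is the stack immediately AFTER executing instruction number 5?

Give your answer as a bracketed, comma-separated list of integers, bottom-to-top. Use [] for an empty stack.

Answer: [0]

Derivation:
Step 1 ('push 1'): [1]
Step 2 ('push 12'): [1, 12]
Step 3 ('push -3'): [1, 12, -3]
Step 4 ('eq'): [1, 0]
Step 5 ('mul'): [0]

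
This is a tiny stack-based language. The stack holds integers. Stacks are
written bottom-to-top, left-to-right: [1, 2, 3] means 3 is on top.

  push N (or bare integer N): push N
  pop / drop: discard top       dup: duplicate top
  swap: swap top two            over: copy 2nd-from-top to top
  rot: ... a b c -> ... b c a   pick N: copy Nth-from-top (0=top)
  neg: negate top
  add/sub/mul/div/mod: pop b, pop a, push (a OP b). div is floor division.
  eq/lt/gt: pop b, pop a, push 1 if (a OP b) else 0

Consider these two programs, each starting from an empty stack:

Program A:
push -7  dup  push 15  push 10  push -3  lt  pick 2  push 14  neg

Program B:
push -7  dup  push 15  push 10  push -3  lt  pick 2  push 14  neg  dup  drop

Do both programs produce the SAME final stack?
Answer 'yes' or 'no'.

Program A trace:
  After 'push -7': [-7]
  After 'dup': [-7, -7]
  After 'push 15': [-7, -7, 15]
  After 'push 10': [-7, -7, 15, 10]
  After 'push -3': [-7, -7, 15, 10, -3]
  After 'lt': [-7, -7, 15, 0]
  After 'pick 2': [-7, -7, 15, 0, -7]
  After 'push 14': [-7, -7, 15, 0, -7, 14]
  After 'neg': [-7, -7, 15, 0, -7, -14]
Program A final stack: [-7, -7, 15, 0, -7, -14]

Program B trace:
  After 'push -7': [-7]
  After 'dup': [-7, -7]
  After 'push 15': [-7, -7, 15]
  After 'push 10': [-7, -7, 15, 10]
  After 'push -3': [-7, -7, 15, 10, -3]
  After 'lt': [-7, -7, 15, 0]
  After 'pick 2': [-7, -7, 15, 0, -7]
  After 'push 14': [-7, -7, 15, 0, -7, 14]
  After 'neg': [-7, -7, 15, 0, -7, -14]
  After 'dup': [-7, -7, 15, 0, -7, -14, -14]
  After 'drop': [-7, -7, 15, 0, -7, -14]
Program B final stack: [-7, -7, 15, 0, -7, -14]
Same: yes

Answer: yes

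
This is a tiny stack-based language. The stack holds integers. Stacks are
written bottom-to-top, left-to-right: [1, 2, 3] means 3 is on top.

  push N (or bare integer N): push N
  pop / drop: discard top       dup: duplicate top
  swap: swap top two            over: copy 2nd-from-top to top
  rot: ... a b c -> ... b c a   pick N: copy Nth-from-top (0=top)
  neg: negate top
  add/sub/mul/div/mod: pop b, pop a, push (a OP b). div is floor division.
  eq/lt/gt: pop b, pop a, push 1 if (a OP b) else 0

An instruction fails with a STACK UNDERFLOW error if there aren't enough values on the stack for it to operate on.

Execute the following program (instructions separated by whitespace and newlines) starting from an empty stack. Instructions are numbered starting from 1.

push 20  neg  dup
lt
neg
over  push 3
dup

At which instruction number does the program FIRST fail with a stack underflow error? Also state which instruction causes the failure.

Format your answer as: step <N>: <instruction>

Answer: step 6: over

Derivation:
Step 1 ('push 20'): stack = [20], depth = 1
Step 2 ('neg'): stack = [-20], depth = 1
Step 3 ('dup'): stack = [-20, -20], depth = 2
Step 4 ('lt'): stack = [0], depth = 1
Step 5 ('neg'): stack = [0], depth = 1
Step 6 ('over'): needs 2 value(s) but depth is 1 — STACK UNDERFLOW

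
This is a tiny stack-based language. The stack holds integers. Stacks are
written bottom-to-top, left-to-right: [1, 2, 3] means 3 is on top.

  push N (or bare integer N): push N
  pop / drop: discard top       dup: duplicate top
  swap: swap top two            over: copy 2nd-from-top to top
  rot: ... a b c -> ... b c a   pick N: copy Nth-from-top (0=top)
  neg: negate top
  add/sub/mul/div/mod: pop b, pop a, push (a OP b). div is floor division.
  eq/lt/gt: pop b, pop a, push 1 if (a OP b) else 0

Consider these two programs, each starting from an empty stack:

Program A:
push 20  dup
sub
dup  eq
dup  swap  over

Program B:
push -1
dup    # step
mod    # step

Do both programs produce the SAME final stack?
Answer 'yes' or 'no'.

Answer: no

Derivation:
Program A trace:
  After 'push 20': [20]
  After 'dup': [20, 20]
  After 'sub': [0]
  After 'dup': [0, 0]
  After 'eq': [1]
  After 'dup': [1, 1]
  After 'swap': [1, 1]
  After 'over': [1, 1, 1]
Program A final stack: [1, 1, 1]

Program B trace:
  After 'push -1': [-1]
  After 'dup': [-1, -1]
  After 'mod': [0]
Program B final stack: [0]
Same: no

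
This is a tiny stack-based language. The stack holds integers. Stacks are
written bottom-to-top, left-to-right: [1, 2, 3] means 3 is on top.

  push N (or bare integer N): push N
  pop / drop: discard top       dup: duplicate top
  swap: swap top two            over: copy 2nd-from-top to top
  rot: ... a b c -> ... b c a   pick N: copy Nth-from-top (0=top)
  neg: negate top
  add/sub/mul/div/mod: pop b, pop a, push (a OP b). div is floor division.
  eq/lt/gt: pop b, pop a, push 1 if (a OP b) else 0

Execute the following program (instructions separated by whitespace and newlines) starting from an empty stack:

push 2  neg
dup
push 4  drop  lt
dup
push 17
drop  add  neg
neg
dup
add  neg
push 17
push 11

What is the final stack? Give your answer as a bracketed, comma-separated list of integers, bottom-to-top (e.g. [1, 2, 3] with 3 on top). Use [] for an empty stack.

After 'push 2': [2]
After 'neg': [-2]
After 'dup': [-2, -2]
After 'push 4': [-2, -2, 4]
After 'drop': [-2, -2]
After 'lt': [0]
After 'dup': [0, 0]
After 'push 17': [0, 0, 17]
After 'drop': [0, 0]
After 'add': [0]
After 'neg': [0]
After 'neg': [0]
After 'dup': [0, 0]
After 'add': [0]
After 'neg': [0]
After 'push 17': [0, 17]
After 'push 11': [0, 17, 11]

Answer: [0, 17, 11]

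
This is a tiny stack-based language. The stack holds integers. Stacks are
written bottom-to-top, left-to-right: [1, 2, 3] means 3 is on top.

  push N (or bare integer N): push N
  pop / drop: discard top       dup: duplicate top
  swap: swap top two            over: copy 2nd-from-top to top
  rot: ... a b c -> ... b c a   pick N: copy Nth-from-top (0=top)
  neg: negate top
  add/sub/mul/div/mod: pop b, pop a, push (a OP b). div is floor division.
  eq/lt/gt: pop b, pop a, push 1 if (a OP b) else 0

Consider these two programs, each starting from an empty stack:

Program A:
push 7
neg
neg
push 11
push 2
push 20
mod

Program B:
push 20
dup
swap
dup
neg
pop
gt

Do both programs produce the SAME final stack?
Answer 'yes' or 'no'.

Program A trace:
  After 'push 7': [7]
  After 'neg': [-7]
  After 'neg': [7]
  After 'push 11': [7, 11]
  After 'push 2': [7, 11, 2]
  After 'push 20': [7, 11, 2, 20]
  After 'mod': [7, 11, 2]
Program A final stack: [7, 11, 2]

Program B trace:
  After 'push 20': [20]
  After 'dup': [20, 20]
  After 'swap': [20, 20]
  After 'dup': [20, 20, 20]
  After 'neg': [20, 20, -20]
  After 'pop': [20, 20]
  After 'gt': [0]
Program B final stack: [0]
Same: no

Answer: no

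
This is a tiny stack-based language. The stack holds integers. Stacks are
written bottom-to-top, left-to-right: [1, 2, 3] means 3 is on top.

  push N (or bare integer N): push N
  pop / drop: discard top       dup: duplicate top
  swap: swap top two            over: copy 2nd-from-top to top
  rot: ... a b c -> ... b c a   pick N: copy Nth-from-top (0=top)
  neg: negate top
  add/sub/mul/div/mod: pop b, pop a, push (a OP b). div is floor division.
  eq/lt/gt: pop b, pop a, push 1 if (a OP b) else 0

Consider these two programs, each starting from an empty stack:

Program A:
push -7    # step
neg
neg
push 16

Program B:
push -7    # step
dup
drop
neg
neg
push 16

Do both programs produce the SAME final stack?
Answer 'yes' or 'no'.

Program A trace:
  After 'push -7': [-7]
  After 'neg': [7]
  After 'neg': [-7]
  After 'push 16': [-7, 16]
Program A final stack: [-7, 16]

Program B trace:
  After 'push -7': [-7]
  After 'dup': [-7, -7]
  After 'drop': [-7]
  After 'neg': [7]
  After 'neg': [-7]
  After 'push 16': [-7, 16]
Program B final stack: [-7, 16]
Same: yes

Answer: yes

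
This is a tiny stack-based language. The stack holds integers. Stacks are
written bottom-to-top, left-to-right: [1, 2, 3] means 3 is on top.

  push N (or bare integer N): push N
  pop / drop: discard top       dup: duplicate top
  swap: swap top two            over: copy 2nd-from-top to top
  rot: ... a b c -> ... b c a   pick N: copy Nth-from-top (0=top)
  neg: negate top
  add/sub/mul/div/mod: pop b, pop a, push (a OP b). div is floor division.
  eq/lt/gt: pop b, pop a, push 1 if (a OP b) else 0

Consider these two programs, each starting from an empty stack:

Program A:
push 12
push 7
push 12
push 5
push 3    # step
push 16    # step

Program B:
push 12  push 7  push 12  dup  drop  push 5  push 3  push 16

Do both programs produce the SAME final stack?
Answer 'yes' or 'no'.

Answer: yes

Derivation:
Program A trace:
  After 'push 12': [12]
  After 'push 7': [12, 7]
  After 'push 12': [12, 7, 12]
  After 'push 5': [12, 7, 12, 5]
  After 'push 3': [12, 7, 12, 5, 3]
  After 'push 16': [12, 7, 12, 5, 3, 16]
Program A final stack: [12, 7, 12, 5, 3, 16]

Program B trace:
  After 'push 12': [12]
  After 'push 7': [12, 7]
  After 'push 12': [12, 7, 12]
  After 'dup': [12, 7, 12, 12]
  After 'drop': [12, 7, 12]
  After 'push 5': [12, 7, 12, 5]
  After 'push 3': [12, 7, 12, 5, 3]
  After 'push 16': [12, 7, 12, 5, 3, 16]
Program B final stack: [12, 7, 12, 5, 3, 16]
Same: yes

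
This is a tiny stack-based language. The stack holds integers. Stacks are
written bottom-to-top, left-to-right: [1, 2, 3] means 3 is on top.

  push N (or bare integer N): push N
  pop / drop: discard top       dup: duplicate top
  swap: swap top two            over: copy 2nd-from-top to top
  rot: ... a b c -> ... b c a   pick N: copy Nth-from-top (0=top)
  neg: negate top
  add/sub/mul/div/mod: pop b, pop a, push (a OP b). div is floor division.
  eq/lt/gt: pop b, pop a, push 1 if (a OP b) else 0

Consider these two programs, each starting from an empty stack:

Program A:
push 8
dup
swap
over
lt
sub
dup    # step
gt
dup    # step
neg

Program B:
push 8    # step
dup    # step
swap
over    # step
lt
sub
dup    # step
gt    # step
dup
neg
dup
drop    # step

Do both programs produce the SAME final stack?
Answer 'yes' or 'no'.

Program A trace:
  After 'push 8': [8]
  After 'dup': [8, 8]
  After 'swap': [8, 8]
  After 'over': [8, 8, 8]
  After 'lt': [8, 0]
  After 'sub': [8]
  After 'dup': [8, 8]
  After 'gt': [0]
  After 'dup': [0, 0]
  After 'neg': [0, 0]
Program A final stack: [0, 0]

Program B trace:
  After 'push 8': [8]
  After 'dup': [8, 8]
  After 'swap': [8, 8]
  After 'over': [8, 8, 8]
  After 'lt': [8, 0]
  After 'sub': [8]
  After 'dup': [8, 8]
  After 'gt': [0]
  After 'dup': [0, 0]
  After 'neg': [0, 0]
  After 'dup': [0, 0, 0]
  After 'drop': [0, 0]
Program B final stack: [0, 0]
Same: yes

Answer: yes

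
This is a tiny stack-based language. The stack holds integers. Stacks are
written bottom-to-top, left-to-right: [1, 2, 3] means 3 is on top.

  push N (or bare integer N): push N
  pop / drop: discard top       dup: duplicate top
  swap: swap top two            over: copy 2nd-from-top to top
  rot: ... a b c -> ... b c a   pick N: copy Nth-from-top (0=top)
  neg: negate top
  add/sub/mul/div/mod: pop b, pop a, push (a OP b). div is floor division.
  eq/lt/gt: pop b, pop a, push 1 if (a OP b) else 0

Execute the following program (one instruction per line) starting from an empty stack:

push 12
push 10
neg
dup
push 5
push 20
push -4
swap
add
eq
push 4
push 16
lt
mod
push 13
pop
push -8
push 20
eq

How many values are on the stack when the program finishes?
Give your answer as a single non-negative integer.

After 'push 12': stack = [12] (depth 1)
After 'push 10': stack = [12, 10] (depth 2)
After 'neg': stack = [12, -10] (depth 2)
After 'dup': stack = [12, -10, -10] (depth 3)
After 'push 5': stack = [12, -10, -10, 5] (depth 4)
After 'push 20': stack = [12, -10, -10, 5, 20] (depth 5)
After 'push -4': stack = [12, -10, -10, 5, 20, -4] (depth 6)
After 'swap': stack = [12, -10, -10, 5, -4, 20] (depth 6)
After 'add': stack = [12, -10, -10, 5, 16] (depth 5)
After 'eq': stack = [12, -10, -10, 0] (depth 4)
After 'push 4': stack = [12, -10, -10, 0, 4] (depth 5)
After 'push 16': stack = [12, -10, -10, 0, 4, 16] (depth 6)
After 'lt': stack = [12, -10, -10, 0, 1] (depth 5)
After 'mod': stack = [12, -10, -10, 0] (depth 4)
After 'push 13': stack = [12, -10, -10, 0, 13] (depth 5)
After 'pop': stack = [12, -10, -10, 0] (depth 4)
After 'push -8': stack = [12, -10, -10, 0, -8] (depth 5)
After 'push 20': stack = [12, -10, -10, 0, -8, 20] (depth 6)
After 'eq': stack = [12, -10, -10, 0, 0] (depth 5)

Answer: 5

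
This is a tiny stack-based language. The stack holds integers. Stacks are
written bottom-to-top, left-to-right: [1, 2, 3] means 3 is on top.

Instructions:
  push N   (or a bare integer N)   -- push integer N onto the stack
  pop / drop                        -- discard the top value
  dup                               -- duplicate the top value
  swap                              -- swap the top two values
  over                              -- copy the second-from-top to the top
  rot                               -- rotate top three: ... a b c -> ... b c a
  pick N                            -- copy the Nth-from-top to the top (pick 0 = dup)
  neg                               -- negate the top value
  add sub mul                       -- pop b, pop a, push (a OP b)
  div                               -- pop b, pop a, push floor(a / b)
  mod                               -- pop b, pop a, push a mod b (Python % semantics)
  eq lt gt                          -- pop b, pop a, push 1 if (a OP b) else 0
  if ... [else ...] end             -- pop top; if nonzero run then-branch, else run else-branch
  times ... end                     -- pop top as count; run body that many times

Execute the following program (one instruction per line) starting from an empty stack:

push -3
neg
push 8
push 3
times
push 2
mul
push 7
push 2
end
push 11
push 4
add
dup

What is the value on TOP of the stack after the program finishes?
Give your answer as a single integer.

Answer: 15

Derivation:
After 'push -3': [-3]
After 'neg': [3]
After 'push 8': [3, 8]
After 'push 3': [3, 8, 3]
After 'times': [3, 8]
After 'push 2': [3, 8, 2]
After 'mul': [3, 16]
After 'push 7': [3, 16, 7]
After 'push 2': [3, 16, 7, 2]
After 'push 2': [3, 16, 7, 2, 2]
  ...
After 'push 7': [3, 16, 7, 4, 7]
After 'push 2': [3, 16, 7, 4, 7, 2]
After 'push 2': [3, 16, 7, 4, 7, 2, 2]
After 'mul': [3, 16, 7, 4, 7, 4]
After 'push 7': [3, 16, 7, 4, 7, 4, 7]
After 'push 2': [3, 16, 7, 4, 7, 4, 7, 2]
After 'push 11': [3, 16, 7, 4, 7, 4, 7, 2, 11]
After 'push 4': [3, 16, 7, 4, 7, 4, 7, 2, 11, 4]
After 'add': [3, 16, 7, 4, 7, 4, 7, 2, 15]
After 'dup': [3, 16, 7, 4, 7, 4, 7, 2, 15, 15]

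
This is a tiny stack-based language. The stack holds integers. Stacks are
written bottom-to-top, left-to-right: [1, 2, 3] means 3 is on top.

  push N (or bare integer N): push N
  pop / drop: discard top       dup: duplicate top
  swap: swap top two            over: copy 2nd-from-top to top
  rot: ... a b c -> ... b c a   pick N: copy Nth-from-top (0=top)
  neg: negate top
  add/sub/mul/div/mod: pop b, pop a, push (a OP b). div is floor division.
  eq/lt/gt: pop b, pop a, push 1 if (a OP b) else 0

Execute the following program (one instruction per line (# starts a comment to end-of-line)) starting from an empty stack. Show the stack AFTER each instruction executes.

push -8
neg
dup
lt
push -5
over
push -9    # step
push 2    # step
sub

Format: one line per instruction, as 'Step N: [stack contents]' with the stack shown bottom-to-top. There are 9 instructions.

Step 1: [-8]
Step 2: [8]
Step 3: [8, 8]
Step 4: [0]
Step 5: [0, -5]
Step 6: [0, -5, 0]
Step 7: [0, -5, 0, -9]
Step 8: [0, -5, 0, -9, 2]
Step 9: [0, -5, 0, -11]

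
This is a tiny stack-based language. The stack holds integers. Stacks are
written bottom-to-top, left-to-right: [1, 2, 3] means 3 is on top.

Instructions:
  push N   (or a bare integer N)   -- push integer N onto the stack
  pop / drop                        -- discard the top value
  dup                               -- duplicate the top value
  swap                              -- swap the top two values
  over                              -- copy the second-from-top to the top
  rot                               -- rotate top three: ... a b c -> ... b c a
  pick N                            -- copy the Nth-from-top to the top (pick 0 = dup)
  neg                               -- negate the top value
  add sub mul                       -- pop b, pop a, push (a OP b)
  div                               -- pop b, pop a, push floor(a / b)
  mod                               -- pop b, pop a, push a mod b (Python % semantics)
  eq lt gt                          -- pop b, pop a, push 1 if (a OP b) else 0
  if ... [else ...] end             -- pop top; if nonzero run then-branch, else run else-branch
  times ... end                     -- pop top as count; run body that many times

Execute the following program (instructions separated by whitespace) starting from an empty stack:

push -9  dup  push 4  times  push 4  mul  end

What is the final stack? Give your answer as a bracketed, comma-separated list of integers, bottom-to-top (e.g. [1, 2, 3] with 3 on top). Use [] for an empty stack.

After 'push -9': [-9]
After 'dup': [-9, -9]
After 'push 4': [-9, -9, 4]
After 'times': [-9, -9]
After 'push 4': [-9, -9, 4]
After 'mul': [-9, -36]
After 'push 4': [-9, -36, 4]
After 'mul': [-9, -144]
After 'push 4': [-9, -144, 4]
After 'mul': [-9, -576]
After 'push 4': [-9, -576, 4]
After 'mul': [-9, -2304]

Answer: [-9, -2304]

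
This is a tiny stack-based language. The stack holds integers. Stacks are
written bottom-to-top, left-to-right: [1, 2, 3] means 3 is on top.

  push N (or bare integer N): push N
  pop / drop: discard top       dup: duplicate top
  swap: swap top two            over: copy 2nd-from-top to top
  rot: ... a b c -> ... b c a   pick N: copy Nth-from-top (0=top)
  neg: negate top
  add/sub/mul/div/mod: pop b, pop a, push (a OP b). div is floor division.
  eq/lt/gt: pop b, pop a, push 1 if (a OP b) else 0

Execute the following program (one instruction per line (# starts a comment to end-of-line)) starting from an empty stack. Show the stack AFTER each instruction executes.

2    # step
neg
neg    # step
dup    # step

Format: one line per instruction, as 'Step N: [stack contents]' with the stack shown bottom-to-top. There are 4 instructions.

Step 1: [2]
Step 2: [-2]
Step 3: [2]
Step 4: [2, 2]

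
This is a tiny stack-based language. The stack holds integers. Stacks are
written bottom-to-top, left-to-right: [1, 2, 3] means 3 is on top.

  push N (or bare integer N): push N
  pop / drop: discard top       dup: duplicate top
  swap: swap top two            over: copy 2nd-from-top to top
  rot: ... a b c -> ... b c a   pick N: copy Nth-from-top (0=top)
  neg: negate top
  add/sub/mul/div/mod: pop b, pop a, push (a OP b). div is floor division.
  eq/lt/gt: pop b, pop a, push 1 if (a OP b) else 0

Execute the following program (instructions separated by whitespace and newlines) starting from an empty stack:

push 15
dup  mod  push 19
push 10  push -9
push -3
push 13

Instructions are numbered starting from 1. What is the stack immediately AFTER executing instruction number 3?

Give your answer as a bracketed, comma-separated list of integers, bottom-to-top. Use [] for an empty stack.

Answer: [0]

Derivation:
Step 1 ('push 15'): [15]
Step 2 ('dup'): [15, 15]
Step 3 ('mod'): [0]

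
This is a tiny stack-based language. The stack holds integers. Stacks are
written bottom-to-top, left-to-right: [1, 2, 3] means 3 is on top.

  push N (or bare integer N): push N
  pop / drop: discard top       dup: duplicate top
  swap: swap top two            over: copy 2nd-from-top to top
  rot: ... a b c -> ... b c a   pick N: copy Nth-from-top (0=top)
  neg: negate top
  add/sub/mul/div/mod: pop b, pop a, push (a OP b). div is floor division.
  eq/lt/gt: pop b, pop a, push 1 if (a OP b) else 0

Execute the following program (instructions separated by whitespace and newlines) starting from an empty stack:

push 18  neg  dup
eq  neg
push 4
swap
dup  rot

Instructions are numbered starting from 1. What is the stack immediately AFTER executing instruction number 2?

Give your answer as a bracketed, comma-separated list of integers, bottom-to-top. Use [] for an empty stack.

Answer: [-18]

Derivation:
Step 1 ('push 18'): [18]
Step 2 ('neg'): [-18]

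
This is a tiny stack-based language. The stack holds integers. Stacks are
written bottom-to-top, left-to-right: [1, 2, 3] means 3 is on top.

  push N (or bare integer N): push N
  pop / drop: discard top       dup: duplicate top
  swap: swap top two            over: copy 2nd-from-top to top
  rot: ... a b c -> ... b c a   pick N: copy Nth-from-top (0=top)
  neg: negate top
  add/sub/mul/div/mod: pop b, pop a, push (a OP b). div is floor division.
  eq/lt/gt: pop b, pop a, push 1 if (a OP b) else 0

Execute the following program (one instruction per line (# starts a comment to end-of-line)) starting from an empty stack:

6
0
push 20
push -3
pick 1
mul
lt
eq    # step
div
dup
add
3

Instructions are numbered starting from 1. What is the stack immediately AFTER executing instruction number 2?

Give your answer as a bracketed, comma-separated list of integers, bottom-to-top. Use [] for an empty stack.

Step 1 ('6'): [6]
Step 2 ('0'): [6, 0]

Answer: [6, 0]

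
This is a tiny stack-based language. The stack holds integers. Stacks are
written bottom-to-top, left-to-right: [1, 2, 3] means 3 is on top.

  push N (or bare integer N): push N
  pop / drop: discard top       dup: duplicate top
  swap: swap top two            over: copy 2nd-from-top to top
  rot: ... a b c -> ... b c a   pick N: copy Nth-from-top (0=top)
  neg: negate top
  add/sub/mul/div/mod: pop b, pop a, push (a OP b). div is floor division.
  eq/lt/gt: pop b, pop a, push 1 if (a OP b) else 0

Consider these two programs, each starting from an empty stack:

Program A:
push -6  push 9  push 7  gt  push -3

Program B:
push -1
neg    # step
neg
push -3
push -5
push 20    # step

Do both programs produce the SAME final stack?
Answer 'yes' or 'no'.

Answer: no

Derivation:
Program A trace:
  After 'push -6': [-6]
  After 'push 9': [-6, 9]
  After 'push 7': [-6, 9, 7]
  After 'gt': [-6, 1]
  After 'push -3': [-6, 1, -3]
Program A final stack: [-6, 1, -3]

Program B trace:
  After 'push -1': [-1]
  After 'neg': [1]
  After 'neg': [-1]
  After 'push -3': [-1, -3]
  After 'push -5': [-1, -3, -5]
  After 'push 20': [-1, -3, -5, 20]
Program B final stack: [-1, -3, -5, 20]
Same: no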